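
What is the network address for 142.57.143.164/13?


IP:   10001110.00111001.10001111.10100100
Mask: 11111111.11111000.00000000.00000000
AND operation:
Net:  10001110.00111000.00000000.00000000
Network: 142.56.0.0/13


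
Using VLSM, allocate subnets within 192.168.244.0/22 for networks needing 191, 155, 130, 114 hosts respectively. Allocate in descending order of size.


191 hosts -> /24 (254 usable): 192.168.244.0/24
155 hosts -> /24 (254 usable): 192.168.245.0/24
130 hosts -> /24 (254 usable): 192.168.246.0/24
114 hosts -> /25 (126 usable): 192.168.247.0/25
Allocation: 192.168.244.0/24 (191 hosts, 254 usable); 192.168.245.0/24 (155 hosts, 254 usable); 192.168.246.0/24 (130 hosts, 254 usable); 192.168.247.0/25 (114 hosts, 126 usable)


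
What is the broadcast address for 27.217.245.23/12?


Network: 27.208.0.0/12
Host bits = 20
Set all host bits to 1:
Broadcast: 27.223.255.255


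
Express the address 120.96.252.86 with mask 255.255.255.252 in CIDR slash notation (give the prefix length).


Binary: 11111111.11111111.11111111.11111100
Count leading 1s
Prefix: /30


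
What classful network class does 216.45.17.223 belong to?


First octet: 216
Binary: 11011000
110xxxxx -> Class C (192-223)
Class C, default mask 255.255.255.0 (/24)


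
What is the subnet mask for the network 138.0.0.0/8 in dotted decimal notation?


/8 means 8 network bits, 24 host bits
Binary: 11111111000000000000000000000000
Mask: 255.0.0.0


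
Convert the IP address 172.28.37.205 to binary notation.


172 = 10101100
28 = 00011100
37 = 00100101
205 = 11001101
Binary: 10101100.00011100.00100101.11001101


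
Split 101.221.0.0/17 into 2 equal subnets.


New prefix = 17 + 1 = 18
Each subnet has 16384 addresses
  101.221.0.0/18
  101.221.64.0/18
Subnets: 101.221.0.0/18, 101.221.64.0/18


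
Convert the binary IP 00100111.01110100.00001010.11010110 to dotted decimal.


00100111 = 39
01110100 = 116
00001010 = 10
11010110 = 214
IP: 39.116.10.214


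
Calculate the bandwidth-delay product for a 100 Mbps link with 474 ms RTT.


BDP = bandwidth * RTT
= 100 Mbps * 474 ms
= 100 * 1e6 * 474 / 1000 bits
= 47400000 bits
= 5925000 bytes
= 5786.1328 KB
BDP = 47400000 bits (5925000 bytes)


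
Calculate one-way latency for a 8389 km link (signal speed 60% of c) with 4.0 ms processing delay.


Speed = 0.6 * 3e5 km/s = 180000 km/s
Propagation delay = 8389 / 180000 = 0.0466 s = 46.6056 ms
Processing delay = 4.0 ms
Total one-way latency = 50.6056 ms


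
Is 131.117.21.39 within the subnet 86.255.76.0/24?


Subnet network: 86.255.76.0
Test IP AND mask: 131.117.21.0
No, 131.117.21.39 is not in 86.255.76.0/24


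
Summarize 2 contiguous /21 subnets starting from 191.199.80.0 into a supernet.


Original prefix: /21
Number of subnets: 2 = 2^1
New prefix = 21 - 1 = 20
Supernet: 191.199.80.0/20


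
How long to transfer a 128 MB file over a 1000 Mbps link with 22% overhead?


Effective throughput = 1000 * (1 - 22/100) = 780 Mbps
File size in Mb = 128 * 8 = 1024 Mb
Time = 1024 / 780
Time = 1.3128 seconds


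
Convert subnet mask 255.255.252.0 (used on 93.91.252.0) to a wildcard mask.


Subnet mask: 255.255.252.0
Wildcard = 255.255.255.255 - subnet mask
255 - 255 = 0
255 - 255 = 0
255 - 252 = 3
255 - 0 = 255
Wildcard: 0.0.3.255


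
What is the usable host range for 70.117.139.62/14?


Network: 70.116.0.0
Broadcast: 70.119.255.255
First usable = network + 1
Last usable = broadcast - 1
Range: 70.116.0.1 to 70.119.255.254


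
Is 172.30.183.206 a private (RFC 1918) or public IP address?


RFC 1918 private ranges:
  10.0.0.0/8 (10.0.0.0 - 10.255.255.255)
  172.16.0.0/12 (172.16.0.0 - 172.31.255.255)
  192.168.0.0/16 (192.168.0.0 - 192.168.255.255)
Private (in 172.16.0.0/12)


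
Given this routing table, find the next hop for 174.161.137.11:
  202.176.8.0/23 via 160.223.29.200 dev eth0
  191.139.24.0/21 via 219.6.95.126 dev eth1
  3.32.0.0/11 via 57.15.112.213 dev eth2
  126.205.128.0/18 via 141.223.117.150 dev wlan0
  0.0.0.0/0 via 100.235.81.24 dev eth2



Longest prefix match for 174.161.137.11:
  /23 202.176.8.0: no
  /21 191.139.24.0: no
  /11 3.32.0.0: no
  /18 126.205.128.0: no
  /0 0.0.0.0: MATCH
Selected: next-hop 100.235.81.24 via eth2 (matched /0)


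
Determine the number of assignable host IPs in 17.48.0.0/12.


Host bits = 32 - 12 = 20
Total addresses = 2^20 = 1048576
Usable = total - 2 (network and broadcast)
Usable hosts: 1048574


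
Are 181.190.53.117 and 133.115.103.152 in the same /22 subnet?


Mask: 255.255.252.0
181.190.53.117 AND mask = 181.190.52.0
133.115.103.152 AND mask = 133.115.100.0
No, different subnets (181.190.52.0 vs 133.115.100.0)


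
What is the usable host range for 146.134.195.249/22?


Network: 146.134.192.0
Broadcast: 146.134.195.255
First usable = network + 1
Last usable = broadcast - 1
Range: 146.134.192.1 to 146.134.195.254


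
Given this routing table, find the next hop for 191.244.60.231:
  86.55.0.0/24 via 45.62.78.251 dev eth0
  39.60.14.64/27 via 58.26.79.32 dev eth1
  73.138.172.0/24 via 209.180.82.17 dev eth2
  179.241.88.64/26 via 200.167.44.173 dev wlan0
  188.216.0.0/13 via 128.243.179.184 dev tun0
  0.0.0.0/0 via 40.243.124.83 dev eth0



Longest prefix match for 191.244.60.231:
  /24 86.55.0.0: no
  /27 39.60.14.64: no
  /24 73.138.172.0: no
  /26 179.241.88.64: no
  /13 188.216.0.0: no
  /0 0.0.0.0: MATCH
Selected: next-hop 40.243.124.83 via eth0 (matched /0)


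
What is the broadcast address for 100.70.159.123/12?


Network: 100.64.0.0/12
Host bits = 20
Set all host bits to 1:
Broadcast: 100.79.255.255


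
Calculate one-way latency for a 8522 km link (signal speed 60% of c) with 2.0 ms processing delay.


Speed = 0.6 * 3e5 km/s = 180000 km/s
Propagation delay = 8522 / 180000 = 0.0473 s = 47.3444 ms
Processing delay = 2.0 ms
Total one-way latency = 49.3444 ms


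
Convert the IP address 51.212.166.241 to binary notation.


51 = 00110011
212 = 11010100
166 = 10100110
241 = 11110001
Binary: 00110011.11010100.10100110.11110001


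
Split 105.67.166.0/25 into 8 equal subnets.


New prefix = 25 + 3 = 28
Each subnet has 16 addresses
  105.67.166.0/28
  105.67.166.16/28
  105.67.166.32/28
  105.67.166.48/28
  105.67.166.64/28
  105.67.166.80/28
  105.67.166.96/28
  105.67.166.112/28
Subnets: 105.67.166.0/28, 105.67.166.16/28, 105.67.166.32/28, 105.67.166.48/28, 105.67.166.64/28, 105.67.166.80/28, 105.67.166.96/28, 105.67.166.112/28


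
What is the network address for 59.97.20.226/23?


IP:   00111011.01100001.00010100.11100010
Mask: 11111111.11111111.11111110.00000000
AND operation:
Net:  00111011.01100001.00010100.00000000
Network: 59.97.20.0/23


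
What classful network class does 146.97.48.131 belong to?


First octet: 146
Binary: 10010010
10xxxxxx -> Class B (128-191)
Class B, default mask 255.255.0.0 (/16)


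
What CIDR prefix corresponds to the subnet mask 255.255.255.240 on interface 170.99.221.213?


Binary: 11111111.11111111.11111111.11110000
Count leading 1s
Prefix: /28


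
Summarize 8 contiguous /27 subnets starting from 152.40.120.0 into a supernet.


Original prefix: /27
Number of subnets: 8 = 2^3
New prefix = 27 - 3 = 24
Supernet: 152.40.120.0/24


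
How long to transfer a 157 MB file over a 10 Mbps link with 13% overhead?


Effective throughput = 10 * (1 - 13/100) = 8.7 Mbps
File size in Mb = 157 * 8 = 1256 Mb
Time = 1256 / 8.7
Time = 144.3678 seconds


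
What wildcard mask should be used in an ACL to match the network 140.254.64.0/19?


Subnet mask: 255.255.224.0
Wildcard = 255.255.255.255 - subnet mask
255 - 255 = 0
255 - 255 = 0
255 - 224 = 31
255 - 0 = 255
Wildcard: 0.0.31.255


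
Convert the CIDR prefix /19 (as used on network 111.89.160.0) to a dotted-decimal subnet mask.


/19 means 19 network bits, 13 host bits
Binary: 11111111111111111110000000000000
Mask: 255.255.224.0


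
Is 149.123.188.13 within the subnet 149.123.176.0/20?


Subnet network: 149.123.176.0
Test IP AND mask: 149.123.176.0
Yes, 149.123.188.13 is in 149.123.176.0/20


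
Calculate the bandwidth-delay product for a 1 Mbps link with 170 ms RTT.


BDP = bandwidth * RTT
= 1 Mbps * 170 ms
= 1 * 1e6 * 170 / 1000 bits
= 170000 bits
= 21250 bytes
= 20.752 KB
BDP = 170000 bits (21250 bytes)


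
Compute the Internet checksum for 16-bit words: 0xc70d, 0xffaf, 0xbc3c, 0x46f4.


Sum all words (with carry folding):
+ 0xc70d = 0xc70d
+ 0xffaf = 0xc6bd
+ 0xbc3c = 0x82fa
+ 0x46f4 = 0xc9ee
One's complement: ~0xc9ee
Checksum = 0x3611


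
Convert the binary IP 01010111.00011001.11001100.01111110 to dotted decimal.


01010111 = 87
00011001 = 25
11001100 = 204
01111110 = 126
IP: 87.25.204.126


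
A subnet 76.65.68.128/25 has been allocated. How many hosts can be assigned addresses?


Host bits = 32 - 25 = 7
Total addresses = 2^7 = 128
Usable = total - 2 (network and broadcast)
Usable hosts: 126


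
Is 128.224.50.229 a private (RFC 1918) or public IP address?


RFC 1918 private ranges:
  10.0.0.0/8 (10.0.0.0 - 10.255.255.255)
  172.16.0.0/12 (172.16.0.0 - 172.31.255.255)
  192.168.0.0/16 (192.168.0.0 - 192.168.255.255)
Public (not in any RFC 1918 range)


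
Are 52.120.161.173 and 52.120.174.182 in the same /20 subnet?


Mask: 255.255.240.0
52.120.161.173 AND mask = 52.120.160.0
52.120.174.182 AND mask = 52.120.160.0
Yes, same subnet (52.120.160.0)


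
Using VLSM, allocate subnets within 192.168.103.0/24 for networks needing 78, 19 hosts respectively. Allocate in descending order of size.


78 hosts -> /25 (126 usable): 192.168.103.0/25
19 hosts -> /27 (30 usable): 192.168.103.128/27
Allocation: 192.168.103.0/25 (78 hosts, 126 usable); 192.168.103.128/27 (19 hosts, 30 usable)


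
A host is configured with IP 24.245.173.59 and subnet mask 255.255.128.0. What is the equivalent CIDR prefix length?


Binary: 11111111.11111111.10000000.00000000
Count leading 1s
Prefix: /17


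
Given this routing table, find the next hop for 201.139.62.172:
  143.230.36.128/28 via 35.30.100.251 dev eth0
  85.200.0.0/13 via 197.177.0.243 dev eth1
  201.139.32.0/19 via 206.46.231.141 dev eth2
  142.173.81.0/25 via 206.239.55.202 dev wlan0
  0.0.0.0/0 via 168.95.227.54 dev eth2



Longest prefix match for 201.139.62.172:
  /28 143.230.36.128: no
  /13 85.200.0.0: no
  /19 201.139.32.0: MATCH
  /25 142.173.81.0: no
  /0 0.0.0.0: MATCH
Selected: next-hop 206.46.231.141 via eth2 (matched /19)


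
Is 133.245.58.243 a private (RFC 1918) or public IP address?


RFC 1918 private ranges:
  10.0.0.0/8 (10.0.0.0 - 10.255.255.255)
  172.16.0.0/12 (172.16.0.0 - 172.31.255.255)
  192.168.0.0/16 (192.168.0.0 - 192.168.255.255)
Public (not in any RFC 1918 range)


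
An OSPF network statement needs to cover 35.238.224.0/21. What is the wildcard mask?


Subnet mask: 255.255.248.0
Wildcard = 255.255.255.255 - subnet mask
255 - 255 = 0
255 - 255 = 0
255 - 248 = 7
255 - 0 = 255
Wildcard: 0.0.7.255


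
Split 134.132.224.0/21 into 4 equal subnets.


New prefix = 21 + 2 = 23
Each subnet has 512 addresses
  134.132.224.0/23
  134.132.226.0/23
  134.132.228.0/23
  134.132.230.0/23
Subnets: 134.132.224.0/23, 134.132.226.0/23, 134.132.228.0/23, 134.132.230.0/23


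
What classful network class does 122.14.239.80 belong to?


First octet: 122
Binary: 01111010
0xxxxxxx -> Class A (1-126)
Class A, default mask 255.0.0.0 (/8)


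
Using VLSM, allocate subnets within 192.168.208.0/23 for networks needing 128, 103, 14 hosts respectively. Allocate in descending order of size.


128 hosts -> /24 (254 usable): 192.168.208.0/24
103 hosts -> /25 (126 usable): 192.168.209.0/25
14 hosts -> /28 (14 usable): 192.168.209.128/28
Allocation: 192.168.208.0/24 (128 hosts, 254 usable); 192.168.209.0/25 (103 hosts, 126 usable); 192.168.209.128/28 (14 hosts, 14 usable)


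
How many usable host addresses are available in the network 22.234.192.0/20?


Host bits = 32 - 20 = 12
Total addresses = 2^12 = 4096
Usable = total - 2 (network and broadcast)
Usable hosts: 4094


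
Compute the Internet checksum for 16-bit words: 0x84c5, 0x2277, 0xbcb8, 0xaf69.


Sum all words (with carry folding):
+ 0x84c5 = 0x84c5
+ 0x2277 = 0xa73c
+ 0xbcb8 = 0x63f5
+ 0xaf69 = 0x135f
One's complement: ~0x135f
Checksum = 0xeca0


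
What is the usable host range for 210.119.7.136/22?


Network: 210.119.4.0
Broadcast: 210.119.7.255
First usable = network + 1
Last usable = broadcast - 1
Range: 210.119.4.1 to 210.119.7.254


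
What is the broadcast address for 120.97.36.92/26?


Network: 120.97.36.64/26
Host bits = 6
Set all host bits to 1:
Broadcast: 120.97.36.127


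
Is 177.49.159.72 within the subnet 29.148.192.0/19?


Subnet network: 29.148.192.0
Test IP AND mask: 177.49.128.0
No, 177.49.159.72 is not in 29.148.192.0/19


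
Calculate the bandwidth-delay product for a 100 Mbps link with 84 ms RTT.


BDP = bandwidth * RTT
= 100 Mbps * 84 ms
= 100 * 1e6 * 84 / 1000 bits
= 8400000 bits
= 1050000 bytes
= 1025.3906 KB
BDP = 8400000 bits (1050000 bytes)


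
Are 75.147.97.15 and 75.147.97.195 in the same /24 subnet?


Mask: 255.255.255.0
75.147.97.15 AND mask = 75.147.97.0
75.147.97.195 AND mask = 75.147.97.0
Yes, same subnet (75.147.97.0)


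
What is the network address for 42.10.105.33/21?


IP:   00101010.00001010.01101001.00100001
Mask: 11111111.11111111.11111000.00000000
AND operation:
Net:  00101010.00001010.01101000.00000000
Network: 42.10.104.0/21


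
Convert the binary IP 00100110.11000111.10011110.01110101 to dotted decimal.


00100110 = 38
11000111 = 199
10011110 = 158
01110101 = 117
IP: 38.199.158.117


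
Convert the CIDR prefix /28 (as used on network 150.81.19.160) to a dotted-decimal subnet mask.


/28 means 28 network bits, 4 host bits
Binary: 11111111111111111111111111110000
Mask: 255.255.255.240


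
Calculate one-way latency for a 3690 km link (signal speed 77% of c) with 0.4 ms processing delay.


Speed = 0.77 * 3e5 km/s = 231000 km/s
Propagation delay = 3690 / 231000 = 0.016 s = 15.974 ms
Processing delay = 0.4 ms
Total one-way latency = 16.374 ms


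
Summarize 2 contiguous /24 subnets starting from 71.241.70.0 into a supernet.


Original prefix: /24
Number of subnets: 2 = 2^1
New prefix = 24 - 1 = 23
Supernet: 71.241.70.0/23


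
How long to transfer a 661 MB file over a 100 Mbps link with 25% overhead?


Effective throughput = 100 * (1 - 25/100) = 75 Mbps
File size in Mb = 661 * 8 = 5288 Mb
Time = 5288 / 75
Time = 70.5067 seconds


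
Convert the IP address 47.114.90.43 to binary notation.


47 = 00101111
114 = 01110010
90 = 01011010
43 = 00101011
Binary: 00101111.01110010.01011010.00101011


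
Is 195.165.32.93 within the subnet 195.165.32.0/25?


Subnet network: 195.165.32.0
Test IP AND mask: 195.165.32.0
Yes, 195.165.32.93 is in 195.165.32.0/25


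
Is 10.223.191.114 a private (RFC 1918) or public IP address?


RFC 1918 private ranges:
  10.0.0.0/8 (10.0.0.0 - 10.255.255.255)
  172.16.0.0/12 (172.16.0.0 - 172.31.255.255)
  192.168.0.0/16 (192.168.0.0 - 192.168.255.255)
Private (in 10.0.0.0/8)


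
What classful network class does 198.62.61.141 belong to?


First octet: 198
Binary: 11000110
110xxxxx -> Class C (192-223)
Class C, default mask 255.255.255.0 (/24)


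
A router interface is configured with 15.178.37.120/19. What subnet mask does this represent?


/19 means 19 network bits, 13 host bits
Binary: 11111111111111111110000000000000
Mask: 255.255.224.0


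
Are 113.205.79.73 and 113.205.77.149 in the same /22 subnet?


Mask: 255.255.252.0
113.205.79.73 AND mask = 113.205.76.0
113.205.77.149 AND mask = 113.205.76.0
Yes, same subnet (113.205.76.0)


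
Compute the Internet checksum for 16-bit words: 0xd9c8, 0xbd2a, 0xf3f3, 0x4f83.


Sum all words (with carry folding):
+ 0xd9c8 = 0xd9c8
+ 0xbd2a = 0x96f3
+ 0xf3f3 = 0x8ae7
+ 0x4f83 = 0xda6a
One's complement: ~0xda6a
Checksum = 0x2595


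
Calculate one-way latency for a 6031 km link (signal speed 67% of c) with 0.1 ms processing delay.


Speed = 0.67 * 3e5 km/s = 201000 km/s
Propagation delay = 6031 / 201000 = 0.03 s = 30.005 ms
Processing delay = 0.1 ms
Total one-way latency = 30.105 ms


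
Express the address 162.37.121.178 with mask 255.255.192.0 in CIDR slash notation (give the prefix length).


Binary: 11111111.11111111.11000000.00000000
Count leading 1s
Prefix: /18


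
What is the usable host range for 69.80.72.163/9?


Network: 69.0.0.0
Broadcast: 69.127.255.255
First usable = network + 1
Last usable = broadcast - 1
Range: 69.0.0.1 to 69.127.255.254


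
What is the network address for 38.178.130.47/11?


IP:   00100110.10110010.10000010.00101111
Mask: 11111111.11100000.00000000.00000000
AND operation:
Net:  00100110.10100000.00000000.00000000
Network: 38.160.0.0/11


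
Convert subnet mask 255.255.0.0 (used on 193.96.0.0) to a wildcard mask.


Subnet mask: 255.255.0.0
Wildcard = 255.255.255.255 - subnet mask
255 - 255 = 0
255 - 255 = 0
255 - 0 = 255
255 - 0 = 255
Wildcard: 0.0.255.255


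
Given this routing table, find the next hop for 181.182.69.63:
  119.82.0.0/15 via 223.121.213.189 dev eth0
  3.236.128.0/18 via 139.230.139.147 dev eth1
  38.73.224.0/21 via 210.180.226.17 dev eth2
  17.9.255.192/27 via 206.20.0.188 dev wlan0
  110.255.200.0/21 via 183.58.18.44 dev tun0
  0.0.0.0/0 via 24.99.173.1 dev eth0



Longest prefix match for 181.182.69.63:
  /15 119.82.0.0: no
  /18 3.236.128.0: no
  /21 38.73.224.0: no
  /27 17.9.255.192: no
  /21 110.255.200.0: no
  /0 0.0.0.0: MATCH
Selected: next-hop 24.99.173.1 via eth0 (matched /0)


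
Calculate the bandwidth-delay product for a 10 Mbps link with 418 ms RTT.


BDP = bandwidth * RTT
= 10 Mbps * 418 ms
= 10 * 1e6 * 418 / 1000 bits
= 4180000 bits
= 522500 bytes
= 510.2539 KB
BDP = 4180000 bits (522500 bytes)


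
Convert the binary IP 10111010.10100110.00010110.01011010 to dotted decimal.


10111010 = 186
10100110 = 166
00010110 = 22
01011010 = 90
IP: 186.166.22.90


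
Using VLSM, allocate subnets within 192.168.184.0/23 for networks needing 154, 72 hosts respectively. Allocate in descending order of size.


154 hosts -> /24 (254 usable): 192.168.184.0/24
72 hosts -> /25 (126 usable): 192.168.185.0/25
Allocation: 192.168.184.0/24 (154 hosts, 254 usable); 192.168.185.0/25 (72 hosts, 126 usable)


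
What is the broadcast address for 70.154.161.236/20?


Network: 70.154.160.0/20
Host bits = 12
Set all host bits to 1:
Broadcast: 70.154.175.255


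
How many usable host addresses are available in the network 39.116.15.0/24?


Host bits = 32 - 24 = 8
Total addresses = 2^8 = 256
Usable = total - 2 (network and broadcast)
Usable hosts: 254


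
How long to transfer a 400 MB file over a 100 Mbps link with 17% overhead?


Effective throughput = 100 * (1 - 17/100) = 83 Mbps
File size in Mb = 400 * 8 = 3200 Mb
Time = 3200 / 83
Time = 38.5542 seconds


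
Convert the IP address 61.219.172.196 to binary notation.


61 = 00111101
219 = 11011011
172 = 10101100
196 = 11000100
Binary: 00111101.11011011.10101100.11000100


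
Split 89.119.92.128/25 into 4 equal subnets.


New prefix = 25 + 2 = 27
Each subnet has 32 addresses
  89.119.92.128/27
  89.119.92.160/27
  89.119.92.192/27
  89.119.92.224/27
Subnets: 89.119.92.128/27, 89.119.92.160/27, 89.119.92.192/27, 89.119.92.224/27


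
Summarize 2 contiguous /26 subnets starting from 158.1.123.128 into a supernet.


Original prefix: /26
Number of subnets: 2 = 2^1
New prefix = 26 - 1 = 25
Supernet: 158.1.123.128/25


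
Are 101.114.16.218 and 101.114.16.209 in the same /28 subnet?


Mask: 255.255.255.240
101.114.16.218 AND mask = 101.114.16.208
101.114.16.209 AND mask = 101.114.16.208
Yes, same subnet (101.114.16.208)


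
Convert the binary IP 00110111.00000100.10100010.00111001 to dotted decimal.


00110111 = 55
00000100 = 4
10100010 = 162
00111001 = 57
IP: 55.4.162.57


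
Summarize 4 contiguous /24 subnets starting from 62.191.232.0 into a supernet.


Original prefix: /24
Number of subnets: 4 = 2^2
New prefix = 24 - 2 = 22
Supernet: 62.191.232.0/22


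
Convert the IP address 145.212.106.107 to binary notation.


145 = 10010001
212 = 11010100
106 = 01101010
107 = 01101011
Binary: 10010001.11010100.01101010.01101011


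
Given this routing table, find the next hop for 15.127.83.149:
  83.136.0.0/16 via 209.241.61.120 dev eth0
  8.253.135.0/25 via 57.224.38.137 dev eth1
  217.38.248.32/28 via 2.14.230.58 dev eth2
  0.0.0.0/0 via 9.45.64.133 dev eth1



Longest prefix match for 15.127.83.149:
  /16 83.136.0.0: no
  /25 8.253.135.0: no
  /28 217.38.248.32: no
  /0 0.0.0.0: MATCH
Selected: next-hop 9.45.64.133 via eth1 (matched /0)


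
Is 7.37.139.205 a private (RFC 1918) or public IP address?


RFC 1918 private ranges:
  10.0.0.0/8 (10.0.0.0 - 10.255.255.255)
  172.16.0.0/12 (172.16.0.0 - 172.31.255.255)
  192.168.0.0/16 (192.168.0.0 - 192.168.255.255)
Public (not in any RFC 1918 range)


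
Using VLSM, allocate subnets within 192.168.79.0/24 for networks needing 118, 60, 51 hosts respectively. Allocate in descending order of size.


118 hosts -> /25 (126 usable): 192.168.79.0/25
60 hosts -> /26 (62 usable): 192.168.79.128/26
51 hosts -> /26 (62 usable): 192.168.79.192/26
Allocation: 192.168.79.0/25 (118 hosts, 126 usable); 192.168.79.128/26 (60 hosts, 62 usable); 192.168.79.192/26 (51 hosts, 62 usable)


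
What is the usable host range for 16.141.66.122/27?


Network: 16.141.66.96
Broadcast: 16.141.66.127
First usable = network + 1
Last usable = broadcast - 1
Range: 16.141.66.97 to 16.141.66.126


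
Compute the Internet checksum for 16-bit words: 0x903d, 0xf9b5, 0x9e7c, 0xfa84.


Sum all words (with carry folding):
+ 0x903d = 0x903d
+ 0xf9b5 = 0x89f3
+ 0x9e7c = 0x2870
+ 0xfa84 = 0x22f5
One's complement: ~0x22f5
Checksum = 0xdd0a


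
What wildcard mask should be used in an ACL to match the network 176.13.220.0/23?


Subnet mask: 255.255.254.0
Wildcard = 255.255.255.255 - subnet mask
255 - 255 = 0
255 - 255 = 0
255 - 254 = 1
255 - 0 = 255
Wildcard: 0.0.1.255


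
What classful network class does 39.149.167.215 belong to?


First octet: 39
Binary: 00100111
0xxxxxxx -> Class A (1-126)
Class A, default mask 255.0.0.0 (/8)


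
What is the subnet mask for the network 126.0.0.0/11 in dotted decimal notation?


/11 means 11 network bits, 21 host bits
Binary: 11111111111000000000000000000000
Mask: 255.224.0.0


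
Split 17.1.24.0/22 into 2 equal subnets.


New prefix = 22 + 1 = 23
Each subnet has 512 addresses
  17.1.24.0/23
  17.1.26.0/23
Subnets: 17.1.24.0/23, 17.1.26.0/23


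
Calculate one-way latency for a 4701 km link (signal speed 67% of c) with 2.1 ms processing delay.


Speed = 0.67 * 3e5 km/s = 201000 km/s
Propagation delay = 4701 / 201000 = 0.0234 s = 23.3881 ms
Processing delay = 2.1 ms
Total one-way latency = 25.4881 ms


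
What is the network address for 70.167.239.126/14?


IP:   01000110.10100111.11101111.01111110
Mask: 11111111.11111100.00000000.00000000
AND operation:
Net:  01000110.10100100.00000000.00000000
Network: 70.164.0.0/14


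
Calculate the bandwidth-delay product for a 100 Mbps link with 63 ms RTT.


BDP = bandwidth * RTT
= 100 Mbps * 63 ms
= 100 * 1e6 * 63 / 1000 bits
= 6300000 bits
= 787500 bytes
= 769.043 KB
BDP = 6300000 bits (787500 bytes)


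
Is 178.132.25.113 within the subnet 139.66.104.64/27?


Subnet network: 139.66.104.64
Test IP AND mask: 178.132.25.96
No, 178.132.25.113 is not in 139.66.104.64/27


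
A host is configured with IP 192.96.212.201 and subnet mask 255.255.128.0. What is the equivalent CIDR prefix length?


Binary: 11111111.11111111.10000000.00000000
Count leading 1s
Prefix: /17


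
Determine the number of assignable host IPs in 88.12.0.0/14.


Host bits = 32 - 14 = 18
Total addresses = 2^18 = 262144
Usable = total - 2 (network and broadcast)
Usable hosts: 262142


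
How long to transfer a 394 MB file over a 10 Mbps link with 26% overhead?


Effective throughput = 10 * (1 - 26/100) = 7.4 Mbps
File size in Mb = 394 * 8 = 3152 Mb
Time = 3152 / 7.4
Time = 425.9459 seconds


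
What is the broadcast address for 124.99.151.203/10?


Network: 124.64.0.0/10
Host bits = 22
Set all host bits to 1:
Broadcast: 124.127.255.255


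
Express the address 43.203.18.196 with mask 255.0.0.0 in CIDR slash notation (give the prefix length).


Binary: 11111111.00000000.00000000.00000000
Count leading 1s
Prefix: /8


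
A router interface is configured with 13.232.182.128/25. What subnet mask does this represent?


/25 means 25 network bits, 7 host bits
Binary: 11111111111111111111111110000000
Mask: 255.255.255.128


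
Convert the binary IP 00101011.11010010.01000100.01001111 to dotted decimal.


00101011 = 43
11010010 = 210
01000100 = 68
01001111 = 79
IP: 43.210.68.79


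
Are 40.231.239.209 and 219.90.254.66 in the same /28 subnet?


Mask: 255.255.255.240
40.231.239.209 AND mask = 40.231.239.208
219.90.254.66 AND mask = 219.90.254.64
No, different subnets (40.231.239.208 vs 219.90.254.64)


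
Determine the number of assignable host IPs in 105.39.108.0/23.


Host bits = 32 - 23 = 9
Total addresses = 2^9 = 512
Usable = total - 2 (network and broadcast)
Usable hosts: 510


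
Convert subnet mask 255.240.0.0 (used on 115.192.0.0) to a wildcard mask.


Subnet mask: 255.240.0.0
Wildcard = 255.255.255.255 - subnet mask
255 - 255 = 0
255 - 240 = 15
255 - 0 = 255
255 - 0 = 255
Wildcard: 0.15.255.255


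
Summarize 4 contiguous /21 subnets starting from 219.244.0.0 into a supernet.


Original prefix: /21
Number of subnets: 4 = 2^2
New prefix = 21 - 2 = 19
Supernet: 219.244.0.0/19


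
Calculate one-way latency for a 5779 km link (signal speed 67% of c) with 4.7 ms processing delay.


Speed = 0.67 * 3e5 km/s = 201000 km/s
Propagation delay = 5779 / 201000 = 0.0288 s = 28.7512 ms
Processing delay = 4.7 ms
Total one-way latency = 33.4512 ms


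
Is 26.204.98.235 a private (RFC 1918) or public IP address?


RFC 1918 private ranges:
  10.0.0.0/8 (10.0.0.0 - 10.255.255.255)
  172.16.0.0/12 (172.16.0.0 - 172.31.255.255)
  192.168.0.0/16 (192.168.0.0 - 192.168.255.255)
Public (not in any RFC 1918 range)


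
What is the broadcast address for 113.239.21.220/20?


Network: 113.239.16.0/20
Host bits = 12
Set all host bits to 1:
Broadcast: 113.239.31.255


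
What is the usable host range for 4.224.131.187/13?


Network: 4.224.0.0
Broadcast: 4.231.255.255
First usable = network + 1
Last usable = broadcast - 1
Range: 4.224.0.1 to 4.231.255.254


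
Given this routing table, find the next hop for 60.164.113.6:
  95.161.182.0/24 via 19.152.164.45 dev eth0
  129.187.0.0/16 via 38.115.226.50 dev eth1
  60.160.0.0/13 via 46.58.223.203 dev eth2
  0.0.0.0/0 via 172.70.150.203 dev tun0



Longest prefix match for 60.164.113.6:
  /24 95.161.182.0: no
  /16 129.187.0.0: no
  /13 60.160.0.0: MATCH
  /0 0.0.0.0: MATCH
Selected: next-hop 46.58.223.203 via eth2 (matched /13)


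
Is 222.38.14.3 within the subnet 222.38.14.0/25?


Subnet network: 222.38.14.0
Test IP AND mask: 222.38.14.0
Yes, 222.38.14.3 is in 222.38.14.0/25


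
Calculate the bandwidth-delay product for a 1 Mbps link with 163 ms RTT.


BDP = bandwidth * RTT
= 1 Mbps * 163 ms
= 1 * 1e6 * 163 / 1000 bits
= 163000 bits
= 20375 bytes
= 19.8975 KB
BDP = 163000 bits (20375 bytes)


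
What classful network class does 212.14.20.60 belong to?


First octet: 212
Binary: 11010100
110xxxxx -> Class C (192-223)
Class C, default mask 255.255.255.0 (/24)


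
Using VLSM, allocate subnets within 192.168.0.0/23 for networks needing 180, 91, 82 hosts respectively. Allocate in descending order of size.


180 hosts -> /24 (254 usable): 192.168.0.0/24
91 hosts -> /25 (126 usable): 192.168.1.0/25
82 hosts -> /25 (126 usable): 192.168.1.128/25
Allocation: 192.168.0.0/24 (180 hosts, 254 usable); 192.168.1.0/25 (91 hosts, 126 usable); 192.168.1.128/25 (82 hosts, 126 usable)


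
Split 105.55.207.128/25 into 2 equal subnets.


New prefix = 25 + 1 = 26
Each subnet has 64 addresses
  105.55.207.128/26
  105.55.207.192/26
Subnets: 105.55.207.128/26, 105.55.207.192/26


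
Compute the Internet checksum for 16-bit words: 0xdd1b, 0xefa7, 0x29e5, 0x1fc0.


Sum all words (with carry folding):
+ 0xdd1b = 0xdd1b
+ 0xefa7 = 0xccc3
+ 0x29e5 = 0xf6a8
+ 0x1fc0 = 0x1669
One's complement: ~0x1669
Checksum = 0xe996


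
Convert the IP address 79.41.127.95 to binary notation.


79 = 01001111
41 = 00101001
127 = 01111111
95 = 01011111
Binary: 01001111.00101001.01111111.01011111


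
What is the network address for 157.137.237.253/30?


IP:   10011101.10001001.11101101.11111101
Mask: 11111111.11111111.11111111.11111100
AND operation:
Net:  10011101.10001001.11101101.11111100
Network: 157.137.237.252/30


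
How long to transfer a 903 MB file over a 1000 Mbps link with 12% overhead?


Effective throughput = 1000 * (1 - 12/100) = 880 Mbps
File size in Mb = 903 * 8 = 7224 Mb
Time = 7224 / 880
Time = 8.2091 seconds


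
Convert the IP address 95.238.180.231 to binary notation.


95 = 01011111
238 = 11101110
180 = 10110100
231 = 11100111
Binary: 01011111.11101110.10110100.11100111


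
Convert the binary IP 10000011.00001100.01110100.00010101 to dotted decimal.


10000011 = 131
00001100 = 12
01110100 = 116
00010101 = 21
IP: 131.12.116.21


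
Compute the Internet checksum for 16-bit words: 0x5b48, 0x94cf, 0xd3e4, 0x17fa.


Sum all words (with carry folding):
+ 0x5b48 = 0x5b48
+ 0x94cf = 0xf017
+ 0xd3e4 = 0xc3fc
+ 0x17fa = 0xdbf6
One's complement: ~0xdbf6
Checksum = 0x2409


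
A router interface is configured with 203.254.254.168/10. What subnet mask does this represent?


/10 means 10 network bits, 22 host bits
Binary: 11111111110000000000000000000000
Mask: 255.192.0.0


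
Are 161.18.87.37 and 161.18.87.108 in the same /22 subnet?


Mask: 255.255.252.0
161.18.87.37 AND mask = 161.18.84.0
161.18.87.108 AND mask = 161.18.84.0
Yes, same subnet (161.18.84.0)


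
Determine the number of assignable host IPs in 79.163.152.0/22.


Host bits = 32 - 22 = 10
Total addresses = 2^10 = 1024
Usable = total - 2 (network and broadcast)
Usable hosts: 1022


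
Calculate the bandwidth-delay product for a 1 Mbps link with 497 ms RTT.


BDP = bandwidth * RTT
= 1 Mbps * 497 ms
= 1 * 1e6 * 497 / 1000 bits
= 497000 bits
= 62125 bytes
= 60.6689 KB
BDP = 497000 bits (62125 bytes)


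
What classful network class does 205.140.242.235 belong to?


First octet: 205
Binary: 11001101
110xxxxx -> Class C (192-223)
Class C, default mask 255.255.255.0 (/24)


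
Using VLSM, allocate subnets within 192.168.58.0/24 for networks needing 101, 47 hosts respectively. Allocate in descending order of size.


101 hosts -> /25 (126 usable): 192.168.58.0/25
47 hosts -> /26 (62 usable): 192.168.58.128/26
Allocation: 192.168.58.0/25 (101 hosts, 126 usable); 192.168.58.128/26 (47 hosts, 62 usable)


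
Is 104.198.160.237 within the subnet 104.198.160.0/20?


Subnet network: 104.198.160.0
Test IP AND mask: 104.198.160.0
Yes, 104.198.160.237 is in 104.198.160.0/20


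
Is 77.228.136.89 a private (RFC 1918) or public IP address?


RFC 1918 private ranges:
  10.0.0.0/8 (10.0.0.0 - 10.255.255.255)
  172.16.0.0/12 (172.16.0.0 - 172.31.255.255)
  192.168.0.0/16 (192.168.0.0 - 192.168.255.255)
Public (not in any RFC 1918 range)


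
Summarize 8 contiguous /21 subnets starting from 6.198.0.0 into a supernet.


Original prefix: /21
Number of subnets: 8 = 2^3
New prefix = 21 - 3 = 18
Supernet: 6.198.0.0/18


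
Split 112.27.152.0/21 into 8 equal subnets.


New prefix = 21 + 3 = 24
Each subnet has 256 addresses
  112.27.152.0/24
  112.27.153.0/24
  112.27.154.0/24
  112.27.155.0/24
  112.27.156.0/24
  112.27.157.0/24
  112.27.158.0/24
  112.27.159.0/24
Subnets: 112.27.152.0/24, 112.27.153.0/24, 112.27.154.0/24, 112.27.155.0/24, 112.27.156.0/24, 112.27.157.0/24, 112.27.158.0/24, 112.27.159.0/24


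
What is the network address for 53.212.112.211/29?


IP:   00110101.11010100.01110000.11010011
Mask: 11111111.11111111.11111111.11111000
AND operation:
Net:  00110101.11010100.01110000.11010000
Network: 53.212.112.208/29


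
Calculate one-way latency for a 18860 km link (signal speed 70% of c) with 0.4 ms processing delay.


Speed = 0.7 * 3e5 km/s = 210000 km/s
Propagation delay = 18860 / 210000 = 0.0898 s = 89.8095 ms
Processing delay = 0.4 ms
Total one-way latency = 90.2095 ms


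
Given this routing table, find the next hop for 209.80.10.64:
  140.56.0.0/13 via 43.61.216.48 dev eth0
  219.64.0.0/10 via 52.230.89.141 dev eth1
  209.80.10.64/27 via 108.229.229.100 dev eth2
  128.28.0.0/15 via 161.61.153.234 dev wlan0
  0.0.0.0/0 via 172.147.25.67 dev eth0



Longest prefix match for 209.80.10.64:
  /13 140.56.0.0: no
  /10 219.64.0.0: no
  /27 209.80.10.64: MATCH
  /15 128.28.0.0: no
  /0 0.0.0.0: MATCH
Selected: next-hop 108.229.229.100 via eth2 (matched /27)


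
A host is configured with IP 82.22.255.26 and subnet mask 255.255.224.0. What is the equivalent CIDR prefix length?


Binary: 11111111.11111111.11100000.00000000
Count leading 1s
Prefix: /19


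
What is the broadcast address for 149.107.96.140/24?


Network: 149.107.96.0/24
Host bits = 8
Set all host bits to 1:
Broadcast: 149.107.96.255


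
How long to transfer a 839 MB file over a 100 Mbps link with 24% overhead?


Effective throughput = 100 * (1 - 24/100) = 76 Mbps
File size in Mb = 839 * 8 = 6712 Mb
Time = 6712 / 76
Time = 88.3158 seconds


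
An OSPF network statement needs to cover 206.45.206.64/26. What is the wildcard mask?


Subnet mask: 255.255.255.192
Wildcard = 255.255.255.255 - subnet mask
255 - 255 = 0
255 - 255 = 0
255 - 255 = 0
255 - 192 = 63
Wildcard: 0.0.0.63


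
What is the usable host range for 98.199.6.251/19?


Network: 98.199.0.0
Broadcast: 98.199.31.255
First usable = network + 1
Last usable = broadcast - 1
Range: 98.199.0.1 to 98.199.31.254


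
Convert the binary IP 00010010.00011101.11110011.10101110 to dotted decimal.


00010010 = 18
00011101 = 29
11110011 = 243
10101110 = 174
IP: 18.29.243.174


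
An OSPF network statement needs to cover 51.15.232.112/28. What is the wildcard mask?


Subnet mask: 255.255.255.240
Wildcard = 255.255.255.255 - subnet mask
255 - 255 = 0
255 - 255 = 0
255 - 255 = 0
255 - 240 = 15
Wildcard: 0.0.0.15


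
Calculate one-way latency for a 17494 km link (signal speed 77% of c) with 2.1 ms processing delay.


Speed = 0.77 * 3e5 km/s = 231000 km/s
Propagation delay = 17494 / 231000 = 0.0757 s = 75.7316 ms
Processing delay = 2.1 ms
Total one-way latency = 77.8316 ms


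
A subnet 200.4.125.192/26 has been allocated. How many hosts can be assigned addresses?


Host bits = 32 - 26 = 6
Total addresses = 2^6 = 64
Usable = total - 2 (network and broadcast)
Usable hosts: 62


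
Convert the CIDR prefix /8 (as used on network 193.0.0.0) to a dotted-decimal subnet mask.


/8 means 8 network bits, 24 host bits
Binary: 11111111000000000000000000000000
Mask: 255.0.0.0


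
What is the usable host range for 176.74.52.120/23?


Network: 176.74.52.0
Broadcast: 176.74.53.255
First usable = network + 1
Last usable = broadcast - 1
Range: 176.74.52.1 to 176.74.53.254


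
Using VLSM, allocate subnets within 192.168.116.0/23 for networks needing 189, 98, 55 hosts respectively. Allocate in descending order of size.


189 hosts -> /24 (254 usable): 192.168.116.0/24
98 hosts -> /25 (126 usable): 192.168.117.0/25
55 hosts -> /26 (62 usable): 192.168.117.128/26
Allocation: 192.168.116.0/24 (189 hosts, 254 usable); 192.168.117.0/25 (98 hosts, 126 usable); 192.168.117.128/26 (55 hosts, 62 usable)


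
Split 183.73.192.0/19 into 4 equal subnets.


New prefix = 19 + 2 = 21
Each subnet has 2048 addresses
  183.73.192.0/21
  183.73.200.0/21
  183.73.208.0/21
  183.73.216.0/21
Subnets: 183.73.192.0/21, 183.73.200.0/21, 183.73.208.0/21, 183.73.216.0/21


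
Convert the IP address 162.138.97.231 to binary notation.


162 = 10100010
138 = 10001010
97 = 01100001
231 = 11100111
Binary: 10100010.10001010.01100001.11100111


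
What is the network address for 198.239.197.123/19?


IP:   11000110.11101111.11000101.01111011
Mask: 11111111.11111111.11100000.00000000
AND operation:
Net:  11000110.11101111.11000000.00000000
Network: 198.239.192.0/19


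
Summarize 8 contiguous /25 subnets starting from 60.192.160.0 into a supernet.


Original prefix: /25
Number of subnets: 8 = 2^3
New prefix = 25 - 3 = 22
Supernet: 60.192.160.0/22


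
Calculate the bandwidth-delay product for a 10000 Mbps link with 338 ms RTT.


BDP = bandwidth * RTT
= 10000 Mbps * 338 ms
= 10000 * 1e6 * 338 / 1000 bits
= 3380000000 bits
= 422500000 bytes
= 412597.6562 KB
BDP = 3380000000 bits (422500000 bytes)


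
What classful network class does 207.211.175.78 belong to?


First octet: 207
Binary: 11001111
110xxxxx -> Class C (192-223)
Class C, default mask 255.255.255.0 (/24)


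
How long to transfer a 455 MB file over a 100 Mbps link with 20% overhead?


Effective throughput = 100 * (1 - 20/100) = 80 Mbps
File size in Mb = 455 * 8 = 3640 Mb
Time = 3640 / 80
Time = 45.5 seconds


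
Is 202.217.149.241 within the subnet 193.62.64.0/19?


Subnet network: 193.62.64.0
Test IP AND mask: 202.217.128.0
No, 202.217.149.241 is not in 193.62.64.0/19


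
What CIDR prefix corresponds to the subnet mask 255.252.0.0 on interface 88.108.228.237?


Binary: 11111111.11111100.00000000.00000000
Count leading 1s
Prefix: /14


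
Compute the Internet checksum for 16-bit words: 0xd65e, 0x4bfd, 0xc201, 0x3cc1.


Sum all words (with carry folding):
+ 0xd65e = 0xd65e
+ 0x4bfd = 0x225c
+ 0xc201 = 0xe45d
+ 0x3cc1 = 0x211f
One's complement: ~0x211f
Checksum = 0xdee0


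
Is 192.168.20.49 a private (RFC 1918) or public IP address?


RFC 1918 private ranges:
  10.0.0.0/8 (10.0.0.0 - 10.255.255.255)
  172.16.0.0/12 (172.16.0.0 - 172.31.255.255)
  192.168.0.0/16 (192.168.0.0 - 192.168.255.255)
Private (in 192.168.0.0/16)


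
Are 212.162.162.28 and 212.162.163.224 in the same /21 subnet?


Mask: 255.255.248.0
212.162.162.28 AND mask = 212.162.160.0
212.162.163.224 AND mask = 212.162.160.0
Yes, same subnet (212.162.160.0)


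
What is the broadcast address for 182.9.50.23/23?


Network: 182.9.50.0/23
Host bits = 9
Set all host bits to 1:
Broadcast: 182.9.51.255


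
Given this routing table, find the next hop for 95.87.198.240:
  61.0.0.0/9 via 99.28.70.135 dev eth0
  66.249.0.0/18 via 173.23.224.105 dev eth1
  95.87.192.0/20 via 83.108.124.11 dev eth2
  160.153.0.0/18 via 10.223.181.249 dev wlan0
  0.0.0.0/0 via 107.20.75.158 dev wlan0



Longest prefix match for 95.87.198.240:
  /9 61.0.0.0: no
  /18 66.249.0.0: no
  /20 95.87.192.0: MATCH
  /18 160.153.0.0: no
  /0 0.0.0.0: MATCH
Selected: next-hop 83.108.124.11 via eth2 (matched /20)


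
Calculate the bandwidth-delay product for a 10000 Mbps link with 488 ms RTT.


BDP = bandwidth * RTT
= 10000 Mbps * 488 ms
= 10000 * 1e6 * 488 / 1000 bits
= 4880000000 bits
= 610000000 bytes
= 595703.125 KB
BDP = 4880000000 bits (610000000 bytes)


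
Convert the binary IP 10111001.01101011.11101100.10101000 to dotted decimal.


10111001 = 185
01101011 = 107
11101100 = 236
10101000 = 168
IP: 185.107.236.168


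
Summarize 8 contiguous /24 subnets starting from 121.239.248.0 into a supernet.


Original prefix: /24
Number of subnets: 8 = 2^3
New prefix = 24 - 3 = 21
Supernet: 121.239.248.0/21


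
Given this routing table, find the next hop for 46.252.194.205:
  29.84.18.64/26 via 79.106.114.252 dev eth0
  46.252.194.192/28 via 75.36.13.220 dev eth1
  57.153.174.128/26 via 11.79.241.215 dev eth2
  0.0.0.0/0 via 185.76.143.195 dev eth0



Longest prefix match for 46.252.194.205:
  /26 29.84.18.64: no
  /28 46.252.194.192: MATCH
  /26 57.153.174.128: no
  /0 0.0.0.0: MATCH
Selected: next-hop 75.36.13.220 via eth1 (matched /28)
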